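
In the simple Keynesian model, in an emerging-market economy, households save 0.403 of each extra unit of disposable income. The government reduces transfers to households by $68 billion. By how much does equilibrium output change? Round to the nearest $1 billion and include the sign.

−$101 billion

MPC = 1 − MPS = 1 − 0.403 = 0.597.
The transfer change shifts disposable income by −$68 billion, so first-round consumption changes by c·ΔTR = 0.597 × (−$68 billion) = −$40.596 billion.
Expenditure multiplier = 1/(1 − MPC) = 1/(1 − 0.597) = 1/0.403 ≈ 2.481.
The transfer multiplier is c × k ≈ 1.481, so ΔY = k × (c·ΔTR) = (−$40.596 billion) / 0.403 ≈ −$101 billion.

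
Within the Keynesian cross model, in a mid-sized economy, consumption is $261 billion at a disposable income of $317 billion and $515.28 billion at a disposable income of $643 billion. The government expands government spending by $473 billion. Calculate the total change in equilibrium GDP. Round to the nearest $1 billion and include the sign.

MPC = ΔC/ΔYd = (515.28 − 261)/(643 − 317) = 254.28/326 = 0.78.
Spending multiplier = 1/(1 − MPC) = 1/(1 − 0.78) = 1/0.22 ≈ 4.545.
ΔY = k × ΔG = (+$473 billion) / 0.22 = +$2,150 billion.

+$2,150 billion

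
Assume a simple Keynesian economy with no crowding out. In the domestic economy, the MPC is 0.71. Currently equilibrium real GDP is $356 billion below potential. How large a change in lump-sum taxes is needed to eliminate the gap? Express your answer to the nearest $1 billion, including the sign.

Spending multiplier = 1/(1 − MPC) = 1/(1 − 0.71) = 1/0.29 ≈ 3.448.
Tax multiplier = −c·k = −0.71/0.29 ≈ −2.448. Need ΔY = +$356 billion, so ΔT = ΔY/(−c·k) = −(+$356 billion) × 0.29 / 0.71 ≈ −$145 billion.
The government should cut lump-sum taxes by $145 billion.

−$145 billion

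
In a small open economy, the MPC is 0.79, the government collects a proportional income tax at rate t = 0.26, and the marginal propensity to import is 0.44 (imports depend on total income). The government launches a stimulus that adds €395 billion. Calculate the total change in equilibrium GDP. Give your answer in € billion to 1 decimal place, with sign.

Government-spending multiplier = 1/(1 − c(1−t) + m) = 1/(1 − 0.79×0.74 + 0.44) = 1/0.8554 ≈ 1.169.
ΔY = k × ΔG = (+€395 billion) / 0.8554 ≈ +€461.8 billion.

+€461.8 billion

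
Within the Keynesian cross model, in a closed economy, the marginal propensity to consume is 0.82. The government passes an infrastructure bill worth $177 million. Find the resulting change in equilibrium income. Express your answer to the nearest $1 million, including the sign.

Government-spending multiplier = 1/(1 − MPC) = 1/(1 − 0.82) = 1/0.18 ≈ 5.556.
ΔY = k × ΔG = (+$177 million) / 0.18 ≈ +$983 million.

+$983 million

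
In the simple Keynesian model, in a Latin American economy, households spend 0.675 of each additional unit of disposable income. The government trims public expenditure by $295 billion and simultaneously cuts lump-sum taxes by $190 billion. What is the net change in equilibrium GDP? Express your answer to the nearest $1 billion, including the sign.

−$513 billion

Expenditure multiplier = 1/(1 − MPC) = 1/(1 − 0.675) = 1/0.325 ≈ 3.077.
ΔG contributes k·ΔG = (−$295 billion) / 0.325 ≈ −$907.7 billion.
ΔT of −$190 billion changes first-round spending by −c·ΔT = +$128.25 billion, contributing k·(−c·ΔT) = (+$128.25 billion) / 0.325 ≈ +$394.6 billion.
Net ΔY = k(ΔG − c·ΔT) = (−$166.75 billion) / 0.325 ≈ −$513 billion.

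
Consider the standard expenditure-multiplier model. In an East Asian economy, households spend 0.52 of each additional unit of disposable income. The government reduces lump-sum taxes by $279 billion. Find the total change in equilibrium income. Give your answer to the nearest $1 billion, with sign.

A lump-sum tax change of −$279 billion shifts disposable income by +$279 billion; first-round consumption changes by −c × ΔT = −0.52 × (−$279 billion) = +$145.08 billion.
Expenditure multiplier = 1/(1 − MPC) = 1/(1 − 0.52) = 1/0.48 ≈ 2.083.
The tax multiplier is −c × k ≈ −1.083, so ΔY = k × (−c·ΔT) = (+$145.08 billion) / 0.48 ≈ +$302 billion.

+$302 billion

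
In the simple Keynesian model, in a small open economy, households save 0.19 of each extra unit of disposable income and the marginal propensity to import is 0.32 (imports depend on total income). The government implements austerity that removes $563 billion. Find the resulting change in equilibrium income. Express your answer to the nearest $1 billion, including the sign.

MPC = 1 − MPS = 1 − 0.19 = 0.81.
Expenditure multiplier = 1/(1 − c + m) = 1/(1 − 0.81 + 0.32) = 1/0.51 ≈ 1.961.
ΔY = k × ΔG = (−$563 billion) / 0.51 ≈ −$1,104 billion.

−$1,104 billion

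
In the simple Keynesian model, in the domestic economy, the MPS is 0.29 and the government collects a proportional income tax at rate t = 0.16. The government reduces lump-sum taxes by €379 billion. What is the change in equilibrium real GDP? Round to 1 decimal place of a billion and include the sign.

+€666.7 billion

MPC = 1 − MPS = 1 − 0.29 = 0.71.
A lump-sum tax change of −€379 billion shifts disposable income by +€379 billion; first-round consumption changes by −c × ΔT = −0.71 × (−€379 billion) = +€269.09 billion.
Expenditure multiplier = 1/(1 − c(1−t)) = 1/(1 − 0.71×0.84) = 1/0.4036 ≈ 2.478.
The tax multiplier is −c × k ≈ −1.759, so ΔY = k × (−c·ΔT) = (+€269.09 billion) / 0.4036 ≈ +€666.7 billion.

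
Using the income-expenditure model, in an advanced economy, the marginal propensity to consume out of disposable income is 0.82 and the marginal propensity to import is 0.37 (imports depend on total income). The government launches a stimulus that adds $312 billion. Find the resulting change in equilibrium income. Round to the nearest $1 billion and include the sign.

Government-spending multiplier = 1/(1 − c + m) = 1/(1 − 0.82 + 0.37) = 1/0.55 ≈ 1.818.
ΔY = k × ΔG = (+$312 billion) / 0.55 ≈ +$567 billion.

+$567 billion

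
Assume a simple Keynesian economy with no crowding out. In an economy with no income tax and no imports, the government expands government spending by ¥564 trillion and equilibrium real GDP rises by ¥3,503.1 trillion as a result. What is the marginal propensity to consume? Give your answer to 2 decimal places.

0.84

Implied spending multiplier k = ΔY/ΔG = 3,503.1/564 ≈ 6.2112.
Since k = 1/(1 − MPC), MPC = 1 − 1/k = 1 − ΔG/ΔY = 1 − 564/3,503.1 ≈ 0.84.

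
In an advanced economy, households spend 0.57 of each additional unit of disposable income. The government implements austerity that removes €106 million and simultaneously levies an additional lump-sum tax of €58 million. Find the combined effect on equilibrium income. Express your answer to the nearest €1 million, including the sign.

Expenditure multiplier = 1/(1 − MPC) = 1/(1 − 0.57) = 1/0.43 ≈ 2.326.
ΔG contributes k·ΔG = (−€106 million) / 0.43 ≈ −€246.5 million.
ΔT of +€58 million changes first-round spending by −c·ΔT = −€33.06 million, contributing k·(−c·ΔT) = (−€33.06 million) / 0.43 ≈ −€76.9 million.
Net ΔY = k(ΔG − c·ΔT) = (−€139.06 million) / 0.43 ≈ −€323 million.

−€323 million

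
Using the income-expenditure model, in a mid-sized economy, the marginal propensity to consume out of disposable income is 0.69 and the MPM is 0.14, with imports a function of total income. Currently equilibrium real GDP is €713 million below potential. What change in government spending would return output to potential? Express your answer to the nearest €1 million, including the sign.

+€321 million

Spending multiplier = 1/(1 − c + m) = 1/(1 − 0.69 + 0.14) = 1/0.45 ≈ 2.222.
Need ΔY = +€713 million, so ΔG = ΔY/k = (+€713 million) × 0.45 ≈ +€321 million.
The government should increase government spending by €321 million.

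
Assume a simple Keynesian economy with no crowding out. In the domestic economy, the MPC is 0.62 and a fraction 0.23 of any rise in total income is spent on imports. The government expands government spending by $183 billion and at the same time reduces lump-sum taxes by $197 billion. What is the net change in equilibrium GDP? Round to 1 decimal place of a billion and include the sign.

+$500.2 billion

Expenditure multiplier = 1/(1 − c + m) = 1/(1 − 0.62 + 0.23) = 1/0.61 ≈ 1.639.
ΔG contributes k·ΔG = (+$183 billion) / 0.61 = +$300 billion.
ΔT of −$197 billion changes first-round spending by −c·ΔT = +$122.14 billion, contributing k·(−c·ΔT) = (+$122.14 billion) / 0.61 ≈ +$200.2 billion.
Net ΔY = k(ΔG − c·ΔT) = (+$305.14 billion) / 0.61 ≈ +$500.2 billion.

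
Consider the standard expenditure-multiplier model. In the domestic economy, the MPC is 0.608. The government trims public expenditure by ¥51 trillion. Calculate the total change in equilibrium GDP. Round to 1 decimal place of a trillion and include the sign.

−¥130.1 trillion

Expenditure multiplier = 1/(1 − MPC) = 1/(1 − 0.608) = 1/0.392 ≈ 2.551.
ΔY = k × ΔG = (−¥51 trillion) / 0.392 ≈ −¥130.1 trillion.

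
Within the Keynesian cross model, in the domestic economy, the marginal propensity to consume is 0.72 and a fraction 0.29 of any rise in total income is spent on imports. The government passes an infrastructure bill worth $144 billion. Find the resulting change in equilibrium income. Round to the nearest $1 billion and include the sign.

Government-spending multiplier = 1/(1 − c + m) = 1/(1 − 0.72 + 0.29) = 1/0.57 ≈ 1.754.
ΔY = k × ΔG = (+$144 billion) / 0.57 ≈ +$253 billion.

+$253 billion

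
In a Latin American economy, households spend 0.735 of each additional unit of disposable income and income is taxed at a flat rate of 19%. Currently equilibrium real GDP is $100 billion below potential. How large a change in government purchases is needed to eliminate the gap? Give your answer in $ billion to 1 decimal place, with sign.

Spending multiplier = 1/(1 − c(1−t)) = 1/(1 − 0.735×0.81) = 1/0.40465 ≈ 2.471.
Need ΔY = +$100 billion, so ΔG = ΔY/k = (+$100 billion) × 0.40465 ≈ +$40.5 billion.
The government should increase government purchases by $40.5 billion.

+$40.5 billion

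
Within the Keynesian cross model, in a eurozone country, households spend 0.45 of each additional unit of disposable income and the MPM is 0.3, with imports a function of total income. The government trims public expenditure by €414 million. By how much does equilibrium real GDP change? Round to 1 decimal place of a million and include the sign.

Government-spending multiplier = 1/(1 − c + m) = 1/(1 − 0.45 + 0.3) = 1/0.85 ≈ 1.176.
ΔY = k × ΔG = (−€414 million) / 0.85 ≈ −€487.1 million.

−€487.1 million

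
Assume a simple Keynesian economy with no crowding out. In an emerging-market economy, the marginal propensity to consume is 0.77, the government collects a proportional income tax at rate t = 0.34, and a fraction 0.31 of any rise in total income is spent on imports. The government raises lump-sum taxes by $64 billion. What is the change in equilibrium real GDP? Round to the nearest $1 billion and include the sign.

−$61 billion

A lump-sum tax change of +$64 billion shifts disposable income by −$64 billion; first-round consumption changes by −c × ΔT = −0.77 × (+$64 billion) = −$49.28 billion.
Expenditure multiplier = 1/(1 − c(1−t) + m) = 1/(1 − 0.77×0.66 + 0.31) = 1/0.8018 ≈ 1.247.
The tax multiplier is −c × k ≈ −0.96, so ΔY = k × (−c·ΔT) = (−$49.28 billion) / 0.8018 ≈ −$61 billion.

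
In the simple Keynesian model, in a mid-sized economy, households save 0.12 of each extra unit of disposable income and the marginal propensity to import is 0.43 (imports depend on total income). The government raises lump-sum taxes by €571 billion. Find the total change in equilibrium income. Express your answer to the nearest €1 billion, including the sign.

MPC = 1 − MPS = 1 − 0.12 = 0.88.
A lump-sum tax change of +€571 billion shifts disposable income by −€571 billion; first-round consumption changes by −c × ΔT = −0.88 × (+€571 billion) = −€502.48 billion.
Expenditure multiplier = 1/(1 − c + m) = 1/(1 − 0.88 + 0.43) = 1/0.55 ≈ 1.818.
The tax multiplier is −c × k = −1.6, so ΔY = k × (−c·ΔT) = (−€502.48 billion) / 0.55 ≈ −€914 billion.

−€914 billion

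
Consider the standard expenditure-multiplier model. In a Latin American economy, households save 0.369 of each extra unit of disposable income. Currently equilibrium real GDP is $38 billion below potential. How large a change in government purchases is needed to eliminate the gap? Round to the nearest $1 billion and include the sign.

+$14 billion

MPC = 1 − MPS = 1 − 0.369 = 0.631.
Spending multiplier = 1/(1 − MPC) = 1/(1 − 0.631) = 1/0.369 ≈ 2.71.
Need ΔY = +$38 billion, so ΔG = ΔY/k = (+$38 billion) × 0.369 ≈ +$14 billion.
The government should increase government purchases by $14 billion.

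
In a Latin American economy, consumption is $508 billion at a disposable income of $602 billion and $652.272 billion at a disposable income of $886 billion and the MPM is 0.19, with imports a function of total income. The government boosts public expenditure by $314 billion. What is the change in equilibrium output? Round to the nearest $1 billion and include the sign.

MPC = ΔC/ΔYd = (652.272 − 508)/(886 − 602) = 144.272/284 = 0.508.
Expenditure multiplier = 1/(1 − c + m) = 1/(1 − 0.508 + 0.19) = 1/0.682 ≈ 1.466.
ΔY = k × ΔG = (+$314 billion) / 0.682 ≈ +$460 billion.

+$460 billion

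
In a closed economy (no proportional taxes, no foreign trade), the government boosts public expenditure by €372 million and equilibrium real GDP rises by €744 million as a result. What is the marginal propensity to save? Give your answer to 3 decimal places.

Implied spending multiplier k = ΔY/ΔG = 744/372 = 2.
Since k = 1/(1 − MPC), MPC = 1 − 1/k = 1 − ΔG/ΔY = 1 − 372/744 = 0.500.
MPS = 1 − MPC = 0.500.

0.500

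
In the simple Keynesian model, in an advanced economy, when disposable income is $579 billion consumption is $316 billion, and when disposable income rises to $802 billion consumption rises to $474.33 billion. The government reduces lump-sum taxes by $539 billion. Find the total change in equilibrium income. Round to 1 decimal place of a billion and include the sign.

+$1,319.6 billion

MPC = ΔC/ΔYd = (474.33 − 316)/(802 − 579) = 158.33/223 = 0.71.
A lump-sum tax change of −$539 billion shifts disposable income by +$539 billion; first-round consumption changes by −c × ΔT = −0.71 × (−$539 billion) = +$382.69 billion.
Expenditure multiplier = 1/(1 − MPC) = 1/(1 − 0.71) = 1/0.29 ≈ 3.448.
The tax multiplier is −c × k ≈ −2.448, so ΔY = k × (−c·ΔT) = (+$382.69 billion) / 0.29 ≈ +$1,319.6 billion.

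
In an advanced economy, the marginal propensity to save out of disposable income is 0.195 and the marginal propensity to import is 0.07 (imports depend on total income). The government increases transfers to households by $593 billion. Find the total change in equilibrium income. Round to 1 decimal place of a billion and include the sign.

MPC = 1 − MPS = 1 − 0.195 = 0.805.
The transfer change shifts disposable income by +$593 billion, so first-round consumption changes by c·ΔTR = 0.805 × (+$593 billion) = +$477.365 billion.
Expenditure multiplier = 1/(1 − c + m) = 1/(1 − 0.805 + 0.07) = 1/0.265 ≈ 3.774.
The transfer multiplier is c × k ≈ 3.038, so ΔY = k × (c·ΔTR) = (+$477.365 billion) / 0.265 ≈ +$1,801.4 billion.

+$1,801.4 billion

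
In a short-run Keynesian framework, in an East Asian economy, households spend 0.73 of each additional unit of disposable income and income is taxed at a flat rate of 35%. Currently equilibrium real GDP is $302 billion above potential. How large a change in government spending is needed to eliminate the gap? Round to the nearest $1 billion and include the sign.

−$159 billion

Spending multiplier = 1/(1 − c(1−t)) = 1/(1 − 0.73×0.65) = 1/0.5255 ≈ 1.903.
Need ΔY = −$302 billion, so ΔG = ΔY/k = (−$302 billion) × 0.5255 ≈ −$159 billion.
The government should cut government spending by $159 billion.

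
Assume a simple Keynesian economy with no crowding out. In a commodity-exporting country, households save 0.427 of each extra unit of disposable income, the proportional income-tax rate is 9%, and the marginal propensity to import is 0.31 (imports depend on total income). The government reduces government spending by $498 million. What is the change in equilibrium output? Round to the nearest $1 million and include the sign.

−$632 million

MPC = 1 − MPS = 1 − 0.427 = 0.573.
Spending multiplier = 1/(1 − c(1−t) + m) = 1/(1 − 0.573×0.91 + 0.31) = 1/0.78857 ≈ 1.268.
ΔY = k × ΔG = (−$498 million) / 0.78857 ≈ −$632 million.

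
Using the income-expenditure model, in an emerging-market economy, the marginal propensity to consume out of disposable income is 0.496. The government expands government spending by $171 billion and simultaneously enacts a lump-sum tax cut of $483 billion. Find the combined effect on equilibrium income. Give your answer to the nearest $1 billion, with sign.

Expenditure multiplier = 1/(1 − MPC) = 1/(1 − 0.496) = 1/0.504 ≈ 1.984.
ΔG contributes k·ΔG = (+$171 billion) / 0.504 ≈ +$339.3 billion.
ΔT of −$483 billion changes first-round spending by −c·ΔT = +$239.568 billion, contributing k·(−c·ΔT) = (+$239.568 billion) / 0.504 ≈ +$475.3 billion.
Net ΔY = k(ΔG − c·ΔT) = (+$410.568 billion) / 0.504 ≈ +$815 billion.

+$815 billion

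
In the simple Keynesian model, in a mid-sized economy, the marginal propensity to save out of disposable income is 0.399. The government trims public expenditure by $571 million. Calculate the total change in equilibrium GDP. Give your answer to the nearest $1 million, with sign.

−$1,431 million

MPC = 1 − MPS = 1 − 0.399 = 0.601.
Expenditure multiplier = 1/(1 − MPC) = 1/(1 − 0.601) = 1/0.399 ≈ 2.506.
ΔY = k × ΔG = (−$571 million) / 0.399 ≈ −$1,431 million.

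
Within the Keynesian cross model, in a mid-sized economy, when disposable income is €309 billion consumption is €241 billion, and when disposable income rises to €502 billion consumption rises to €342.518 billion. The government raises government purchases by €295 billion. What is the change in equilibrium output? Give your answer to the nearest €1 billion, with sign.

+€622 billion

MPC = ΔC/ΔYd = (342.518 − 241)/(502 − 309) = 101.518/193 = 0.526.
Government-spending multiplier = 1/(1 − MPC) = 1/(1 − 0.526) = 1/0.474 ≈ 2.11.
ΔY = k × ΔG = (+€295 billion) / 0.474 ≈ +€622 billion.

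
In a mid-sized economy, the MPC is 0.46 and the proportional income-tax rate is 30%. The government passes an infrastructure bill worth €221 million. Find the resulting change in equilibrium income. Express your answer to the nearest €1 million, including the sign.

+€326 million

Government-spending multiplier = 1/(1 − c(1−t)) = 1/(1 − 0.46×0.7) = 1/0.678 ≈ 1.475.
ΔY = k × ΔG = (+€221 million) / 0.678 ≈ +€326 million.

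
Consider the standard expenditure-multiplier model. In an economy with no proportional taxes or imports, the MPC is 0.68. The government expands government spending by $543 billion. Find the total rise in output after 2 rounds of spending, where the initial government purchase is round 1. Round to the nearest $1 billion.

$912 billion

Round 1 adds ΔG = $543 billion; each later round is MPC = 0.68 times the previous.
After 2 rounds: 543 + 369.24 = ΔG·(1 − c^2)/(1 − c) = 543 × (1 − 0.4624)/0.32 ≈ $912 billion.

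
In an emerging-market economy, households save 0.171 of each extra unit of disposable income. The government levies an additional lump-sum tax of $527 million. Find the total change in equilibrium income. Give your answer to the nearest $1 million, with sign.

−$2,555 million

MPC = 1 − MPS = 1 − 0.171 = 0.829.
A lump-sum tax change of +$527 million shifts disposable income by −$527 million; first-round consumption changes by −c × ΔT = −0.829 × (+$527 million) = −$436.883 million.
Expenditure multiplier = 1/(1 − MPC) = 1/(1 − 0.829) = 1/0.171 ≈ 5.848.
The tax multiplier is −c × k ≈ −4.848, so ΔY = k × (−c·ΔT) = (−$436.883 million) / 0.171 ≈ −$2,555 million.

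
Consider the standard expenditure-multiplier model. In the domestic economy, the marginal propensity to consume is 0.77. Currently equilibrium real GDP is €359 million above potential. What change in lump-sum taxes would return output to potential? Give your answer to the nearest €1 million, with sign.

Spending multiplier = 1/(1 − MPC) = 1/(1 − 0.77) = 1/0.23 ≈ 4.348.
Tax multiplier = −c·k = −0.77/0.23 ≈ −3.348. Need ΔY = −€359 million, so ΔT = ΔY/(−c·k) = −(−€359 million) × 0.23 / 0.77 ≈ +€107 million.
The government should raise lump-sum taxes by €107 million.

+€107 million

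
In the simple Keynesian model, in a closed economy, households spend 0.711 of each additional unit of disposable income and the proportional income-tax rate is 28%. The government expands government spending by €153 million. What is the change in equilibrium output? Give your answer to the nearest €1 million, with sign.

Expenditure multiplier = 1/(1 − c(1−t)) = 1/(1 − 0.711×0.72) = 1/0.48808 ≈ 2.049.
ΔY = k × ΔG = (+€153 million) / 0.48808 ≈ +€313 million.

+€313 million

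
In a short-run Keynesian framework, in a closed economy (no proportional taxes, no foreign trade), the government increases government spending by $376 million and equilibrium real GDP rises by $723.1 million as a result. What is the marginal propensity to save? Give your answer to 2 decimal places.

0.52

Implied spending multiplier k = ΔY/ΔG = 723.1/376 ≈ 1.9231.
Since k = 1/(1 − MPC), MPC = 1 − 1/k = 1 − ΔG/ΔY = 1 − 376/723.1 ≈ 0.48.
MPS = 1 − MPC = 0.52.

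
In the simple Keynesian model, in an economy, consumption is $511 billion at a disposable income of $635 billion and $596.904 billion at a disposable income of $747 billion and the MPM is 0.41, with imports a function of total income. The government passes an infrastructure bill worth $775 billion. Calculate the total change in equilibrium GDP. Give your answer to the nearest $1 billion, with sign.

+$1,205 billion

MPC = ΔC/ΔYd = (596.904 − 511)/(747 − 635) = 85.904/112 = 0.767.
Expenditure multiplier = 1/(1 − c + m) = 1/(1 − 0.767 + 0.41) = 1/0.643 ≈ 1.555.
ΔY = k × ΔG = (+$775 billion) / 0.643 ≈ +$1,205 billion.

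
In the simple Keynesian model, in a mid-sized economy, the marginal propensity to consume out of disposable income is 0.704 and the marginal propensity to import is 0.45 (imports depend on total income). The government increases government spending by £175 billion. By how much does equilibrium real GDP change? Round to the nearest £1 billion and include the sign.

+£235 billion

Government-spending multiplier = 1/(1 − c + m) = 1/(1 − 0.704 + 0.45) = 1/0.746 ≈ 1.34.
ΔY = k × ΔG = (+£175 billion) / 0.746 ≈ +£235 billion.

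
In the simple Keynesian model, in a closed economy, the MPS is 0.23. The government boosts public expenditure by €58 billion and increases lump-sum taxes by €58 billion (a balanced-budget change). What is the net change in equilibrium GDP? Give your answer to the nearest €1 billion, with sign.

+€58 billion

MPC = 1 − MPS = 1 − 0.23 = 0.77.
Expenditure multiplier = 1/(1 − MPC) = 1/(1 − 0.77) = 1/0.23 ≈ 4.348.
ΔG contributes k·ΔG = (+€58 billion) / 0.23 ≈ +€252.2 billion.
ΔT of +€58 billion changes first-round spending by −c·ΔT = −€44.66 billion, contributing k·(−c·ΔT) = (−€44.66 billion) / 0.23 ≈ −€194.2 billion.
With ΔG = ΔT and no other leakages, the balanced-budget multiplier is 1, so ΔY = ΔG = +€58 billion.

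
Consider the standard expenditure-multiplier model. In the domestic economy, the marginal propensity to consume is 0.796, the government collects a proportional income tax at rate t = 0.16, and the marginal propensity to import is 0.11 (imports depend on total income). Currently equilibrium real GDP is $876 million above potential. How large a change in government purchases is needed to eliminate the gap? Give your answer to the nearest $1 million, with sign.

−$387 million

Spending multiplier = 1/(1 − c(1−t) + m) = 1/(1 − 0.796×0.84 + 0.11) = 1/0.44136 ≈ 2.266.
Need ΔY = −$876 million, so ΔG = ΔY/k = (−$876 million) × 0.44136 ≈ −$387 million.
The government should cut government purchases by $387 million.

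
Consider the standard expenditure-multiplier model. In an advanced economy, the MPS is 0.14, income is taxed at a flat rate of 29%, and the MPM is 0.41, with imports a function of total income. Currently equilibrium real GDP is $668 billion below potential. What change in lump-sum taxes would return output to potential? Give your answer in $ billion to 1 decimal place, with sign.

MPC = 1 − MPS = 1 − 0.14 = 0.86.
Spending multiplier = 1/(1 − c(1−t) + m) = 1/(1 − 0.86×0.71 + 0.41) = 1/0.7994 ≈ 1.251.
Tax multiplier = −c·k = −0.86/0.7994 ≈ −1.076. Need ΔY = +$668 billion, so ΔT = ΔY/(−c·k) = −(+$668 billion) × 0.7994 / 0.86 ≈ −$620.9 billion.
The government should cut lump-sum taxes by $620.9 billion.

−$620.9 billion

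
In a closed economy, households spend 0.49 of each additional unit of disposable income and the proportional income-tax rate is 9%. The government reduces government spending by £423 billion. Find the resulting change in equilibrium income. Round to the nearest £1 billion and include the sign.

−£763 billion

Expenditure multiplier = 1/(1 − c(1−t)) = 1/(1 − 0.49×0.91) = 1/0.5541 ≈ 1.805.
ΔY = k × ΔG = (−£423 billion) / 0.5541 ≈ −£763 billion.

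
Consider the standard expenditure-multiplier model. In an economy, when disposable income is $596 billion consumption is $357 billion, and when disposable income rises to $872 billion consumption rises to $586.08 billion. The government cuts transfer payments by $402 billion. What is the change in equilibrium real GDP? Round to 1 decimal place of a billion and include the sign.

MPC = ΔC/ΔYd = (586.08 − 357)/(872 − 596) = 229.08/276 = 0.83.
The transfer change shifts disposable income by −$402 billion, so first-round consumption changes by c·ΔTR = 0.83 × (−$402 billion) = −$333.66 billion.
Expenditure multiplier = 1/(1 − MPC) = 1/(1 − 0.83) = 1/0.17 ≈ 5.882.
The transfer multiplier is c × k ≈ 4.882, so ΔY = k × (c·ΔTR) = (−$333.66 billion) / 0.17 ≈ −$1,962.7 billion.

−$1,962.7 billion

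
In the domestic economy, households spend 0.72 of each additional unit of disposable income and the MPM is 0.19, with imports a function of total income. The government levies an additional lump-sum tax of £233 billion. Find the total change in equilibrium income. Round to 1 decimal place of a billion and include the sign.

−£356.9 billion

A lump-sum tax change of +£233 billion shifts disposable income by −£233 billion; first-round consumption changes by −c × ΔT = −0.72 × (+£233 billion) = −£167.76 billion.
Expenditure multiplier = 1/(1 − c + m) = 1/(1 − 0.72 + 0.19) = 1/0.47 ≈ 2.128.
The tax multiplier is −c × k ≈ −1.532, so ΔY = k × (−c·ΔT) = (−£167.76 billion) / 0.47 ≈ −£356.9 billion.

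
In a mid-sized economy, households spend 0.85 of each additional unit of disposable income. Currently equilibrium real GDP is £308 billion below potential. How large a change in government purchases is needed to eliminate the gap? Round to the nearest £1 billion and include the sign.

Spending multiplier = 1/(1 − MPC) = 1/(1 − 0.85) = 1/0.15 ≈ 6.667.
Need ΔY = +£308 billion, so ΔG = ΔY/k = (+£308 billion) × 0.15 ≈ +£46 billion.
The government should increase government purchases by £46 billion.

+£46 billion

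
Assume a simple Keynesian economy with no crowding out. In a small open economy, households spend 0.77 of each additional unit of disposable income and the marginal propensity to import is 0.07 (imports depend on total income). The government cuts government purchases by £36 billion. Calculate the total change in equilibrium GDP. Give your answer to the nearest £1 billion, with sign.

−£120 billion

Spending multiplier = 1/(1 − c + m) = 1/(1 − 0.77 + 0.07) = 1/0.3 ≈ 3.333.
ΔY = k × ΔG = (−£36 billion) / 0.3 = −£120 billion.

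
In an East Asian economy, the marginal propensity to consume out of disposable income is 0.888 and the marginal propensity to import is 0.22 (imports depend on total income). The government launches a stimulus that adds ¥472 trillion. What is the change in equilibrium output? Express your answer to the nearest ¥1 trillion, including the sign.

Spending multiplier = 1/(1 − c + m) = 1/(1 − 0.888 + 0.22) = 1/0.332 ≈ 3.012.
ΔY = k × ΔG = (+¥472 trillion) / 0.332 ≈ +¥1,422 trillion.

+¥1,422 trillion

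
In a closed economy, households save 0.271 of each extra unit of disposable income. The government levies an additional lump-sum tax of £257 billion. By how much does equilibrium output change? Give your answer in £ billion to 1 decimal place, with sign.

−£691.3 billion

MPC = 1 − MPS = 1 − 0.271 = 0.729.
A lump-sum tax change of +£257 billion shifts disposable income by −£257 billion; first-round consumption changes by −c × ΔT = −0.729 × (+£257 billion) = −£187.353 billion.
Expenditure multiplier = 1/(1 − MPC) = 1/(1 − 0.729) = 1/0.271 ≈ 3.69.
The tax multiplier is −c × k ≈ −2.69, so ΔY = k × (−c·ΔT) = (−£187.353 billion) / 0.271 ≈ −£691.3 billion.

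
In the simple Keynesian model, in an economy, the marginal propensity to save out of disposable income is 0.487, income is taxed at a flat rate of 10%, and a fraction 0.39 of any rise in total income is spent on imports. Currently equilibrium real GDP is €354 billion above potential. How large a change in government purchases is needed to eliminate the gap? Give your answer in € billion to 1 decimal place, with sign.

MPC = 1 − MPS = 1 − 0.487 = 0.513.
Spending multiplier = 1/(1 − c(1−t) + m) = 1/(1 − 0.513×0.9 + 0.39) = 1/0.9283 ≈ 1.077.
Need ΔY = −€354 billion, so ΔG = ΔY/k = (−€354 billion) × 0.9283 ≈ −€328.6 billion.
The government should cut government purchases by €328.6 billion.

−€328.6 billion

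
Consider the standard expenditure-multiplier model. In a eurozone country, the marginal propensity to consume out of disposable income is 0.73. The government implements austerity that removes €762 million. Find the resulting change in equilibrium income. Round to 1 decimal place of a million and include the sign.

−€2,822.2 million

Spending multiplier = 1/(1 − MPC) = 1/(1 − 0.73) = 1/0.27 ≈ 3.704.
ΔY = k × ΔG = (−€762 million) / 0.27 ≈ −€2,822.2 million.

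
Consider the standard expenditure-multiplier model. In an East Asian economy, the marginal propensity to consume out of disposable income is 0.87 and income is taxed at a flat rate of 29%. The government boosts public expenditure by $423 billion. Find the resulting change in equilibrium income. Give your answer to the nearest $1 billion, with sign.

Government-spending multiplier = 1/(1 − c(1−t)) = 1/(1 − 0.87×0.71) = 1/0.3823 ≈ 2.616.
ΔY = k × ΔG = (+$423 billion) / 0.3823 ≈ +$1,106 billion.

+$1,106 billion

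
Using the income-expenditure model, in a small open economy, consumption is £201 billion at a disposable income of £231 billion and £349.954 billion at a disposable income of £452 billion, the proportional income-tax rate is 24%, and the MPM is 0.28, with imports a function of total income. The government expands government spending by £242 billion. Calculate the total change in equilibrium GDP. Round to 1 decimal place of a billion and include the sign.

+£315.2 billion

MPC = ΔC/ΔYd = (349.954 − 201)/(452 − 231) = 148.954/221 = 0.674.
Government-spending multiplier = 1/(1 − c(1−t) + m) = 1/(1 − 0.674×0.76 + 0.28) = 1/0.76776 ≈ 1.302.
ΔY = k × ΔG = (+£242 billion) / 0.76776 ≈ +£315.2 billion.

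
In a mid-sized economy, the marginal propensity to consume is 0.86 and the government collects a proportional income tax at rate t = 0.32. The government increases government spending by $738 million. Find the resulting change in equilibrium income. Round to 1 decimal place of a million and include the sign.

Government-spending multiplier = 1/(1 − c(1−t)) = 1/(1 − 0.86×0.68) = 1/0.4152 ≈ 2.408.
ΔY = k × ΔG = (+$738 million) / 0.4152 ≈ +$1,777.5 million.

+$1,777.5 million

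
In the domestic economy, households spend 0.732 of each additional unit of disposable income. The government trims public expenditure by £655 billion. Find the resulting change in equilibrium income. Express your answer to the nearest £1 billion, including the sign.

Expenditure multiplier = 1/(1 − MPC) = 1/(1 − 0.732) = 1/0.268 ≈ 3.731.
ΔY = k × ΔG = (−£655 billion) / 0.268 ≈ −£2,444 billion.

−£2,444 billion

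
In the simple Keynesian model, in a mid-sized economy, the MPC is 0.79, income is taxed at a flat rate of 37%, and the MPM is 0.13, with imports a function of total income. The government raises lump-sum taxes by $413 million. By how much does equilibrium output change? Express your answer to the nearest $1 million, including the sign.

A lump-sum tax change of +$413 million shifts disposable income by −$413 million; first-round consumption changes by −c × ΔT = −0.79 × (+$413 million) = −$326.27 million.
Expenditure multiplier = 1/(1 − c(1−t) + m) = 1/(1 − 0.79×0.63 + 0.13) = 1/0.6323 ≈ 1.582.
The tax multiplier is −c × k ≈ −1.249, so ΔY = k × (−c·ΔT) = (−$326.27 million) / 0.6323 ≈ −$516 million.

−$516 million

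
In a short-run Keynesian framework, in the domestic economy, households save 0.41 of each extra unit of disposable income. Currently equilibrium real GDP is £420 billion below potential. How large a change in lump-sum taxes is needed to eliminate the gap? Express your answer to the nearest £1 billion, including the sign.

−£292 billion

MPC = 1 − MPS = 1 − 0.41 = 0.59.
Spending multiplier = 1/(1 − MPC) = 1/(1 − 0.59) = 1/0.41 ≈ 2.439.
Tax multiplier = −c·k = −0.59/0.41 ≈ −1.439. Need ΔY = +£420 billion, so ΔT = ΔY/(−c·k) = −(+£420 billion) × 0.41 / 0.59 ≈ −£292 billion.
The government should cut lump-sum taxes by £292 billion.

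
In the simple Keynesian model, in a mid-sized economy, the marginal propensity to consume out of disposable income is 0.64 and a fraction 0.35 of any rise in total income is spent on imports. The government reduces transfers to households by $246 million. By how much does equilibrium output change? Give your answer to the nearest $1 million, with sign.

−$222 million

The transfer change shifts disposable income by −$246 million, so first-round consumption changes by c·ΔTR = 0.64 × (−$246 million) = −$157.44 million.
Expenditure multiplier = 1/(1 − c + m) = 1/(1 − 0.64 + 0.35) = 1/0.71 ≈ 1.408.
The transfer multiplier is c × k ≈ 0.901, so ΔY = k × (c·ΔTR) = (−$157.44 million) / 0.71 ≈ −$222 million.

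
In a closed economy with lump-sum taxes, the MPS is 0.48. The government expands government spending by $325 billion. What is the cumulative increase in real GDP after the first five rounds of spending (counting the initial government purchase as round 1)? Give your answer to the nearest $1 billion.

$651 billion

MPC = 1 − MPS = 1 − 0.48 = 0.52.
Round 1 adds ΔG = $325 billion; each later round is MPC = 0.52 times the previous.
After 5 rounds: 325 + 169 + 87.88 + 45.6976 + 23.762752 = ΔG·(1 − c^5)/(1 − c) = 325 × (1 − 0.0380204032)/0.48 ≈ $651 billion.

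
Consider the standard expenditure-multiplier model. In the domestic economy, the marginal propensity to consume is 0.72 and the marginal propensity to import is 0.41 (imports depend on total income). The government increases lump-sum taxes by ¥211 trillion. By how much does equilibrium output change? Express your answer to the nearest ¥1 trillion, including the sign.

−¥220 trillion

A lump-sum tax change of +¥211 trillion shifts disposable income by −¥211 trillion; first-round consumption changes by −c × ΔT = −0.72 × (+¥211 trillion) = −¥151.92 trillion.
Expenditure multiplier = 1/(1 − c + m) = 1/(1 − 0.72 + 0.41) = 1/0.69 ≈ 1.449.
The tax multiplier is −c × k ≈ −1.043, so ΔY = k × (−c·ΔT) = (−¥151.92 trillion) / 0.69 ≈ −¥220 trillion.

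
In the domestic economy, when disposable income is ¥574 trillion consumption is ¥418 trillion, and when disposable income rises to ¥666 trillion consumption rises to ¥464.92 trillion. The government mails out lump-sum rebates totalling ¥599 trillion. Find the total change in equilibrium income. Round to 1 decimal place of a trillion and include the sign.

MPC = ΔC/ΔYd = (464.92 − 418)/(666 − 574) = 46.92/92 = 0.51.
A lump-sum tax change of −¥599 trillion shifts disposable income by +¥599 trillion; first-round consumption changes by −c × ΔT = −0.51 × (−¥599 trillion) = +¥305.49 trillion.
Expenditure multiplier = 1/(1 − MPC) = 1/(1 − 0.51) = 1/0.49 ≈ 2.041.
The tax multiplier is −c × k ≈ −1.041, so ΔY = k × (−c·ΔT) = (+¥305.49 trillion) / 0.49 ≈ +¥623.4 trillion.

+¥623.4 trillion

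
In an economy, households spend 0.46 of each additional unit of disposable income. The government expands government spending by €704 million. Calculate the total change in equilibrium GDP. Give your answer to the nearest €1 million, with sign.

+€1,304 million

Spending multiplier = 1/(1 − MPC) = 1/(1 − 0.46) = 1/0.54 ≈ 1.852.
ΔY = k × ΔG = (+€704 million) / 0.54 ≈ +€1,304 million.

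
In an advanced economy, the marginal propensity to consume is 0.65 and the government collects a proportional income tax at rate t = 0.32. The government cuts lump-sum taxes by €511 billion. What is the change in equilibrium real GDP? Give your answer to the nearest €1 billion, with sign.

A lump-sum tax change of −€511 billion shifts disposable income by +€511 billion; first-round consumption changes by −c × ΔT = −0.65 × (−€511 billion) = +€332.15 billion.
Expenditure multiplier = 1/(1 − c(1−t)) = 1/(1 − 0.65×0.68) = 1/0.558 ≈ 1.792.
The tax multiplier is −c × k ≈ −1.165, so ΔY = k × (−c·ΔT) = (+€332.15 billion) / 0.558 ≈ +€595 billion.

+€595 billion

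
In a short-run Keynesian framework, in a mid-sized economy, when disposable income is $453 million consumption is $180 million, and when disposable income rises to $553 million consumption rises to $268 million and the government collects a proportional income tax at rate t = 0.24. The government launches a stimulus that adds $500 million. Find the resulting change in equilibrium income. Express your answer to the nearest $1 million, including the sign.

MPC = ΔC/ΔYd = (268 − 180)/(553 − 453) = 88/100 = 0.88.
Spending multiplier = 1/(1 − c(1−t)) = 1/(1 − 0.88×0.76) = 1/0.3312 ≈ 3.019.
ΔY = k × ΔG = (+$500 million) / 0.3312 ≈ +$1,510 million.

+$1,510 million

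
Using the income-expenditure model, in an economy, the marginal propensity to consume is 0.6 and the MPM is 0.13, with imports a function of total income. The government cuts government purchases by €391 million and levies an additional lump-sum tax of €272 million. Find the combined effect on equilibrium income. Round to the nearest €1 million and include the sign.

Expenditure multiplier = 1/(1 − c + m) = 1/(1 − 0.6 + 0.13) = 1/0.53 ≈ 1.887.
ΔG contributes k·ΔG = (−€391 million) / 0.53 ≈ −€737.7 million.
ΔT of +€272 million changes first-round spending by −c·ΔT = −€163.2 million, contributing k·(−c·ΔT) = (−€163.2 million) / 0.53 ≈ −€307.9 million.
Net ΔY = k(ΔG − c·ΔT) = (−€554.2 million) / 0.53 ≈ −€1,046 million.

−€1,046 million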